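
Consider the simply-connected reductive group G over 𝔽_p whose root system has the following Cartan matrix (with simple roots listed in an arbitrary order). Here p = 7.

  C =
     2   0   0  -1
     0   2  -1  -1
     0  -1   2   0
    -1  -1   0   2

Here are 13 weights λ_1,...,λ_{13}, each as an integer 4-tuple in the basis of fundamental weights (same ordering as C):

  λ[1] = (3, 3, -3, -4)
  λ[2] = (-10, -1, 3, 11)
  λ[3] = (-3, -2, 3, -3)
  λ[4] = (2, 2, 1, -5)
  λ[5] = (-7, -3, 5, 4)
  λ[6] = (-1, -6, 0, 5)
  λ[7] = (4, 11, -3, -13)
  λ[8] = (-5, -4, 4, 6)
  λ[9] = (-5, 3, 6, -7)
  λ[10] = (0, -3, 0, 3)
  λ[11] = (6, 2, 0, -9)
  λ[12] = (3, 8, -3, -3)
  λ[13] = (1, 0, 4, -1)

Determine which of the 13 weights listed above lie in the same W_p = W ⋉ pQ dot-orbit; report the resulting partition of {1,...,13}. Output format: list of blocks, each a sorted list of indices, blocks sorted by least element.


Dynkin diagram of C (from the 6 off-diagonal −1 entries): A_4.

Alcove-folded reps (p=7, 13 weights, presented ϖ-order):

  [1] (1, 1, 1, 2)
  [2] (2, 3, 0, 0)
  [3] (1, 1, 1, 2)
  [4] (1, 1, 1, 2)
  [5] (1, 1, 1, 2)
  [6] (0, 1, 4, 1)
  [7] (2, 3, 2, 0)
  [8] (2, 3, 0, 0)
  [9] (0, 1, 3, 2)
  [10] (1, 1, 1, 2)
  [11] (0, 1, 3, 2)
  [12] (2, 3, 2, 0)
  [13] (1, 1, 4, 0)

Grouping the 13 weights by Ā_7-representative: 6 linkage classes.

[[1, 3, 4, 5, 10], [2, 8], [6], [7, 12], [9, 11], [13]]


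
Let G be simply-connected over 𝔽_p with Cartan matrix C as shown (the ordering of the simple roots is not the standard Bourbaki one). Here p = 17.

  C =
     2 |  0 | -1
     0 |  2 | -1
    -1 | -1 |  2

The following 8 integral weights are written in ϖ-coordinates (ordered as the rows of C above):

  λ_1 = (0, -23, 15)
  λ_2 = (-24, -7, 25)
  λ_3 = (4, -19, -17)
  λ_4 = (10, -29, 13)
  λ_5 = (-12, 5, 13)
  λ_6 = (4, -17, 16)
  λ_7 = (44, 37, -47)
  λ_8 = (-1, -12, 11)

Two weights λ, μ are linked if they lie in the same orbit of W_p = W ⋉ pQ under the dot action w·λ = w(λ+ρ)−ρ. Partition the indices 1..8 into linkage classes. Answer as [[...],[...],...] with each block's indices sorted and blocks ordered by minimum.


Cartan matrix: type A_3 (|W|=24); un-permuting the 3 rows.

W_17-reps of the 8 weights in Ā_17 (same 3-coord order as C):

  λ_1 → (0, 11, 1);  λ_2 → (8, 3, 3);  λ_3 → (0, 11, 1);  λ_4 → (8, 3, 3);  λ_5 → (8, 3, 3);  λ_6 → (0, 11, 1);  λ_7 → (1, 8, 3);  λ_8 → (0, 11, 1)

These 8 weights hit 3 W_17-dot-orbits; sizes (4, 3, 1):

[[1, 3, 6, 8], [2, 4, 5], [7]]


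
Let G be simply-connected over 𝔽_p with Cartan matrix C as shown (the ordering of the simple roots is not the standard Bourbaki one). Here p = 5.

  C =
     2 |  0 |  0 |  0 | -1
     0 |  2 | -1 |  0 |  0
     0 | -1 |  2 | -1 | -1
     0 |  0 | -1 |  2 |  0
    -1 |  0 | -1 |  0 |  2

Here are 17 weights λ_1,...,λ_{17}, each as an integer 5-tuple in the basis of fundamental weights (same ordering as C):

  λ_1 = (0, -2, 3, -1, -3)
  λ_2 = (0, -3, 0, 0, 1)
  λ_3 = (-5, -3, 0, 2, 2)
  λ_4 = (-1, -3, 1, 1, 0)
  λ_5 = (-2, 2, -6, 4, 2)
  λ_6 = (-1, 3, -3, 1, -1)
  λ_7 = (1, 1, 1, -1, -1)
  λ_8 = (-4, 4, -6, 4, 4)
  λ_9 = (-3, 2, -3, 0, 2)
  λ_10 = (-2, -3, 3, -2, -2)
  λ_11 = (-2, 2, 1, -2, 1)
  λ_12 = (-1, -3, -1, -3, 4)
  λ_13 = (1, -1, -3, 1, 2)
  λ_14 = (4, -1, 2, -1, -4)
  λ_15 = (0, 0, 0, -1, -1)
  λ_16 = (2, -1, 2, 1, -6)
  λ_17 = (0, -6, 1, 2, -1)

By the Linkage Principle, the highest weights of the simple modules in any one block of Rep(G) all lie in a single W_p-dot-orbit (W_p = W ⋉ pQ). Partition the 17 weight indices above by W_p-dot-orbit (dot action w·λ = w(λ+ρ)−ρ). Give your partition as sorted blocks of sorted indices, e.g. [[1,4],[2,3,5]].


Root system D_5: the 5×5 matrix C matches after relabeling.

Each λ_j+ρ reduced to Ā_5; 5-tuples below use C's row order:

  λ_1+ρ ↦ (1, 1, 1, 0, 0);  λ_2+ρ ↦ (1, 1, 1, 0, 0);  λ_3+ρ ↦ (1, 0, 0, 1, 1);  λ_4+ρ ↦ (0, 2, 0, 2, 0);  λ_5+ρ ↦ (2, 2, 0, 0, 0);  λ_6+ρ ↦ (2, 2, 0, 0, 0);  λ_7+ρ ↦ (1, 1, 0, 1, 1);  λ_8+ρ ↦ (2, 0, 0, 0, 0);  λ_9+ρ ↦ (1, 1, 0, 1, 1);  λ_10+ρ ↦ (1, 1, 1, 0, 0);  λ_11+ρ ↦ (1, 1, 0, 1, 1);  λ_12+ρ ↦ (0, 2, 0, 2, 0);  λ_13+ρ ↦ (2, 2, 0, 0, 0);  λ_14+ρ ↦ (2, 0, 0, 0, 0);  λ_15+ρ ↦ (1, 1, 1, 0, 0);  λ_16+ρ ↦ (2, 2, 0, 0, 0);  λ_17+ρ ↦ (2, 2, 0, 0, 0)

6 distinct reps among the 17 weights ⇒ 6 W_5-linkage classes:

[[1, 2, 10, 15], [3], [4, 12], [5, 6, 13, 16, 17], [7, 9, 11], [8, 14]]


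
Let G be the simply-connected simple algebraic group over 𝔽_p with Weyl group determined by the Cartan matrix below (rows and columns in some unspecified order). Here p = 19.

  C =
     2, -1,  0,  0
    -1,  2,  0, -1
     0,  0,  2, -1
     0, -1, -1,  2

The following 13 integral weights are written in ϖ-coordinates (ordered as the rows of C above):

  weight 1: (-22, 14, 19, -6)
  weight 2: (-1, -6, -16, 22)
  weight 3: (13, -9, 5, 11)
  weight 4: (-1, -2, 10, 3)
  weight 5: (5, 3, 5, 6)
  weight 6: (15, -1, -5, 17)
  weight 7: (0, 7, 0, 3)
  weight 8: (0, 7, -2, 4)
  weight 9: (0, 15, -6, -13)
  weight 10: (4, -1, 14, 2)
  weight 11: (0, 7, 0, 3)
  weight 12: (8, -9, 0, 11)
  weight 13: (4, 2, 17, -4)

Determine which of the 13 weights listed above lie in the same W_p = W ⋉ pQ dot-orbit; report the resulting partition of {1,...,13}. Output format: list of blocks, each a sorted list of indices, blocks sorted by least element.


Cartan matrix: type A_4 (|W|=120); un-permuting the 4 rows.

λ_j+ρ reflected into Ā_19 (⟨·,θ^∨⟩≤19); 4-tuples as given:

  λ_1 → (1, 4, 2, 4) · λ_2 → (1, 0, 11, 3) · λ_3 → (1, 8, 1, 4) · λ_4 → (1, 0, 11, 3) · λ_5 → (2, 4, 2, 7) · λ_6 → (1, 0, 11, 3) · λ_7 → (1, 8, 1, 4) · λ_8 → (1, 8, 1, 4) · λ_9 → (0, 1, 12, 4) · λ_10 → (1, 0, 11, 3) · λ_11 → (1, 8, 1, 4) · λ_12 → (1, 8, 1, 4) · λ_13 → (1, 0, 11, 3)

The 13 indices split into 5 linkage classes (same alcove rep ⇔ same W_19-dot-orbit):

[[1], [2, 4, 6, 10, 13], [3, 7, 8, 11, 12], [5], [9]]


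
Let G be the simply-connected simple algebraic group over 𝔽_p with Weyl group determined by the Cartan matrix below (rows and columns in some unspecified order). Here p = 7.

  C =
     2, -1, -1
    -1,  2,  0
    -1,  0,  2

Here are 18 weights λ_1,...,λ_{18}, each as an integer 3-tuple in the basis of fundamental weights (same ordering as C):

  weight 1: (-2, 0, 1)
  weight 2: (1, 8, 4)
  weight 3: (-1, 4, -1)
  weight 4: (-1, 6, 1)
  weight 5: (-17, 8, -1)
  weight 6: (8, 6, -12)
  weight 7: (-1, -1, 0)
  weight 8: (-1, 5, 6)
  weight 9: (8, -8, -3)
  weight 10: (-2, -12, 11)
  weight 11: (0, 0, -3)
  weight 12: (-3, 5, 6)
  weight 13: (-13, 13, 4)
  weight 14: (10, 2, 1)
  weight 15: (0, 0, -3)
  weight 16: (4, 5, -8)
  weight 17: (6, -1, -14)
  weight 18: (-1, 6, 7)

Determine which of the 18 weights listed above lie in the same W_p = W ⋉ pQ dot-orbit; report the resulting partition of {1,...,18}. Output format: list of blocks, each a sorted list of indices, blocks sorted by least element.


Root system A_3: the 3×3 matrix C matches after relabeling.

W_7-reps of the 18 weights in Ā_7 (same 3-coord order as C):

    λ_1 → (1, 0, 1)
    λ_2 → (0, 2, 2)
    λ_3 → (0, 5, 0)
    λ_4 → (0, 5, 0)
    λ_5 → (0, 5, 0)
    λ_6 → (0, 2, 2)
    λ_7 → (0, 0, 1)
    λ_8 → (0, 0, 1)
    λ_9 → (0, 5, 0)
    λ_10 → (2, 0, 1)
    λ_11 → (1, 0, 1)
    λ_12 → (2, 0, 1)
    λ_13 → (0, 5, 0)
    λ_14 → (2, 0, 1)
    λ_15 → (1, 0, 1)
    λ_16 → (2, 0, 1)
    λ_17 → (0, 0, 1)
    λ_18 → (0, 0, 1)

5 distinct reps among the 18 weights ⇒ 5 W_7-linkage classes:

[[1, 11, 15], [2, 6], [3, 4, 5, 9, 13], [7, 8, 17, 18], [10, 12, 14, 16]]


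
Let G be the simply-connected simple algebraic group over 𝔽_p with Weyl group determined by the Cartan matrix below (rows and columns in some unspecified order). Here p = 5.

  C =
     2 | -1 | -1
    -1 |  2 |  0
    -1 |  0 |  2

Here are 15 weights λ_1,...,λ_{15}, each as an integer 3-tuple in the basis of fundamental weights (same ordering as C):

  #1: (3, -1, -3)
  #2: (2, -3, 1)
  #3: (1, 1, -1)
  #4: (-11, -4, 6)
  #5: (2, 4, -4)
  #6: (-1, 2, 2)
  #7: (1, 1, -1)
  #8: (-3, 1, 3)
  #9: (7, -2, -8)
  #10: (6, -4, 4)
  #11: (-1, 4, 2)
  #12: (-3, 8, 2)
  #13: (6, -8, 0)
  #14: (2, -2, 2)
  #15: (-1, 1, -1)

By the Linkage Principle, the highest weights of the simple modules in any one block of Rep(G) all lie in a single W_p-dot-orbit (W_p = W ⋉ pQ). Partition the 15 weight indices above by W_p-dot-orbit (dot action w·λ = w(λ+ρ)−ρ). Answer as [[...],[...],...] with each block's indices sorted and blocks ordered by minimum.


C ↔ A_3 under row/col permutation; |W(A_3)| = 24.

W_5-reps of the 15 weights in Ā_5 (same 3-coord order as C):

  λ_1+ρ ↦ (2, 0, 2) · λ_2+ρ ↦ (1, 2, 2) · λ_3+ρ ↦ (2, 2, 0) · λ_4+ρ ↦ (1, 2, 2) · λ_5+ρ ↦ (0, 2, 0) · λ_6+ρ ↦ (0, 2, 2) · λ_7+ρ ↦ (2, 2, 0) · λ_8+ρ ↦ (2, 0, 2) · λ_9+ρ ↦ (2, 0, 2) · λ_10+ρ ↦ (2, 2, 0) · λ_11+ρ ↦ (0, 2, 0) · λ_12+ρ ↦ (2, 0, 2) · λ_13+ρ ↦ (2, 2, 0) · λ_14+ρ ↦ (2, 0, 2) · λ_15+ρ ↦ (0, 2, 0)

The 15 indices split into 5 linkage classes (same alcove rep ⇔ same W_5-dot-orbit):

[[1, 8, 9, 12, 14], [2, 4], [3, 7, 10, 13], [5, 11, 15], [6]]


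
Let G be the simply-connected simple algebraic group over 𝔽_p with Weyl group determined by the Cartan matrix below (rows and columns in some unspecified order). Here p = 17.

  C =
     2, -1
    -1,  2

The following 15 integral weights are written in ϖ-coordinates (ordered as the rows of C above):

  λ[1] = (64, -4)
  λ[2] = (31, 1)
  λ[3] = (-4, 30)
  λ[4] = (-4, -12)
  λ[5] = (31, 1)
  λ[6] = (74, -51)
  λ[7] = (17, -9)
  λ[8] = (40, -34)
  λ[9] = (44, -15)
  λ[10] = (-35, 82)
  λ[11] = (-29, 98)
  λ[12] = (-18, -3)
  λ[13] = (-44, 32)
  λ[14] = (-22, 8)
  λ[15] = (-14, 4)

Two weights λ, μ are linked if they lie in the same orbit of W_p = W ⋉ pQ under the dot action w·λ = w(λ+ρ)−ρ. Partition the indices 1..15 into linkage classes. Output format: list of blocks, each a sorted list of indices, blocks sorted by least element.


C ↔ A_2 under row/col permutation; |W(A_2)| = 6.

Alcove-folded reps (p=17, 15 weights, presented ϖ-order):

  1: (11, 3) · 2: (0, 15) · 3: (11, 3) · 4: (11, 3) · 5: (0, 15) · 6: (9, 7) · 7: (9, 7) · 8: (9, 7) · 9: (11, 3) · 10: (0, 15) · 11: (11, 3) · 12: (0, 15) · 13: (9, 7) · 14: (5, 8) · 15: (5, 8)

Linkage partition of the 15 weights (4 classes, p=17):

[[1, 3, 4, 9, 11], [2, 5, 10, 12], [6, 7, 8, 13], [14, 15]]


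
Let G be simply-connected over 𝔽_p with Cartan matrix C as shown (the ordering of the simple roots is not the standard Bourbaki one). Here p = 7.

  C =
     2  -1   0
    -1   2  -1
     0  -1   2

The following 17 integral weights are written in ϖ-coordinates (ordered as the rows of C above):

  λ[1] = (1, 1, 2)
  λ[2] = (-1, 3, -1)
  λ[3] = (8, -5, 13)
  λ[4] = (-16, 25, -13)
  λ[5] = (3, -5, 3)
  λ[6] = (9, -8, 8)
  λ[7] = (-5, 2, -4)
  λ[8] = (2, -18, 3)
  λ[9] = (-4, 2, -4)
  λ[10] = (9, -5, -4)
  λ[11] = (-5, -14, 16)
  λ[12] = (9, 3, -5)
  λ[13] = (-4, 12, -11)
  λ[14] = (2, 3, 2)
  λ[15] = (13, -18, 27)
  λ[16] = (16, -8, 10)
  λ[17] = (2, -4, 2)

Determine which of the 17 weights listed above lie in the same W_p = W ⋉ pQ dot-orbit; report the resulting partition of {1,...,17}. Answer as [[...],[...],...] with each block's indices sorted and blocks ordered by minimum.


Cartan matrix: type A_3 (|W|=24); un-permuting the 3 rows.

Alcove-folded reps (p=7, 17 weights, presented ϖ-order):

    λ_1 → (2, 2, 3)
    λ_2 → (0, 4, 0)
    λ_3 → (2, 2, 3)
    λ_4 → (2, 0, 1)
    λ_5 → (0, 4, 0)
    λ_6 → (2, 2, 3)
    λ_7 → (0, 3, 1)
    λ_8 → (0, 3, 1)
    λ_9 → (0, 3, 0)
    λ_10 → (0, 3, 1)
    λ_11 → (0, 3, 1)
    λ_12 → (0, 3, 0)
    λ_13 → (0, 3, 1)
    λ_14 → (0, 4, 0)
    λ_15 → (0, 4, 0)
    λ_16 → (0, 4, 0)
    λ_17 → (0, 3, 0)

Linkage partition of the 17 weights (5 classes, p=7):

[[1, 3, 6], [2, 5, 14, 15, 16], [4], [7, 8, 10, 11, 13], [9, 12, 17]]


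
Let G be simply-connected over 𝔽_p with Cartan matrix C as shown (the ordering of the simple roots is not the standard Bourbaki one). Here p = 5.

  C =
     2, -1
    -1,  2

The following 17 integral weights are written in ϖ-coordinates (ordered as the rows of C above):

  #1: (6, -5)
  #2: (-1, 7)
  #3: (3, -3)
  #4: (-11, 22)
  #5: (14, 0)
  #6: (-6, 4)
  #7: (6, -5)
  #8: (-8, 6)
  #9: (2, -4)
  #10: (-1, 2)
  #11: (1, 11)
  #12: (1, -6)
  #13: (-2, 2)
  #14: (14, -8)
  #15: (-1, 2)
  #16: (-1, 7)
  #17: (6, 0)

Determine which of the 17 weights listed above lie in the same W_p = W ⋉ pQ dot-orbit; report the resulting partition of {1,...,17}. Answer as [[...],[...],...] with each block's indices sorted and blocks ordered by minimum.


A_2 Cartan matrix, 2 simple roots permuted; ρ=(1,1).

W_5-reps of the 17 weights in Ā_5 (same 2-coord order as C):

  1: (1, 2) · 2: (3, 2) · 3: (2, 2) · 4: (0, 3) · 5: (0, 1) · 6: (5, 0) · 7: (1, 2) · 8: (3, 2) · 9: (0, 3) · 10: (0, 3) · 11: (1, 2) · 12: (3, 2) · 13: (1, 2) · 14: (3, 2) · 15: (0, 3) · 16: (3, 2) · 17: (2, 2)

Linkage partition of the 17 weights (6 classes, p=5):

[[1, 7, 11, 13], [2, 8, 12, 14, 16], [3, 17], [4, 9, 10, 15], [5], [6]]


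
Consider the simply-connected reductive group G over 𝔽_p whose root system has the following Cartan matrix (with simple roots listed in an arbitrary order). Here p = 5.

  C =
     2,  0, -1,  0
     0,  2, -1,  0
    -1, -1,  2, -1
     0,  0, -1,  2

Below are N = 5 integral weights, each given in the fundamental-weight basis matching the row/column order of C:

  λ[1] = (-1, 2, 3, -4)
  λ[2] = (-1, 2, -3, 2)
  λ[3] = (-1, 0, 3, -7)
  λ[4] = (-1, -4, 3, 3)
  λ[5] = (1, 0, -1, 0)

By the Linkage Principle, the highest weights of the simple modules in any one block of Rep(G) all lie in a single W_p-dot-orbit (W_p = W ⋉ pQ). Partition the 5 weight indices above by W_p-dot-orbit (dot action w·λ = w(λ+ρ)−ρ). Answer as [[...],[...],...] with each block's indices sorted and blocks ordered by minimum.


Type D_4, rank 4, |W|=192; reorder rows/cols to standard.

Each λ_j+ρ reduced to Ā_5; 4-tuples below use C's row order:

  λ_1 → (2, 1, 0, 1)
  λ_2 → (2, 1, 0, 1)
  λ_3 → (1, 0, 0, 3)
  λ_4 → (3, 0, 0, 1)
  λ_5 → (2, 1, 0, 1)

3 distinct reps among the 5 weights ⇒ 3 W_5-linkage classes:

[[1, 2, 5], [3], [4]]


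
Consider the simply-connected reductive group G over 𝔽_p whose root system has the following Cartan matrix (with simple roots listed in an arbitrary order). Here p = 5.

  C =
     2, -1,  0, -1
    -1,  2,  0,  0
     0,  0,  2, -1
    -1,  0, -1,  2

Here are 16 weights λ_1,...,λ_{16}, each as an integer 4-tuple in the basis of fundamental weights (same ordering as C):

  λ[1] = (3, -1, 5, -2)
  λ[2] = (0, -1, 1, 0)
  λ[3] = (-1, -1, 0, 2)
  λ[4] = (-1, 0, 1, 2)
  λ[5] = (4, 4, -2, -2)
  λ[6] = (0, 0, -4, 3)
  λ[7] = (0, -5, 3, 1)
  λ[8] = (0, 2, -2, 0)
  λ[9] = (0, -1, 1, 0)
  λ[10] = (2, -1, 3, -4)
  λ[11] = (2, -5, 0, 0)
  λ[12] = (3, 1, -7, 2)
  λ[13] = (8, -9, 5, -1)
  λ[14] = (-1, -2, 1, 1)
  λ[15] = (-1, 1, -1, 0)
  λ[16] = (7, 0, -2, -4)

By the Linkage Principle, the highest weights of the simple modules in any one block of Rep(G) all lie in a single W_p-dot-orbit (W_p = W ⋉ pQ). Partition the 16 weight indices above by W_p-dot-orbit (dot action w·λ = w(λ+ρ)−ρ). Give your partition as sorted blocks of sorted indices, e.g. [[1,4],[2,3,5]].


Root system A_4: the 4×4 matrix C matches after relabeling.

Ā_5 reps of the 16 weights (A_4, coords as presented):

  [1] (1, 3, 1, 0);  [2] (1, 0, 2, 1);  [3] (0, 0, 1, 3);  [4] (0, 0, 1, 3);  [5] (0, 0, 1, 3);  [6] (1, 0, 2, 1);  [7] (1, 1, 1, 1);  [8] (1, 3, 1, 0);  [9] (1, 0, 2, 1);  [10] (0, 0, 1, 3);  [11] (1, 3, 1, 0);  [12] (1, 1, 1, 1);  [13] (1, 3, 1, 0);  [14] (1, 0, 2, 1);  [15] (0, 2, 0, 1);  [16] (1, 3, 1, 0)

The 16 indices split into 5 linkage classes (same alcove rep ⇔ same W_5-dot-orbit):

[[1, 8, 11, 13, 16], [2, 6, 9, 14], [3, 4, 5, 10], [7, 12], [15]]


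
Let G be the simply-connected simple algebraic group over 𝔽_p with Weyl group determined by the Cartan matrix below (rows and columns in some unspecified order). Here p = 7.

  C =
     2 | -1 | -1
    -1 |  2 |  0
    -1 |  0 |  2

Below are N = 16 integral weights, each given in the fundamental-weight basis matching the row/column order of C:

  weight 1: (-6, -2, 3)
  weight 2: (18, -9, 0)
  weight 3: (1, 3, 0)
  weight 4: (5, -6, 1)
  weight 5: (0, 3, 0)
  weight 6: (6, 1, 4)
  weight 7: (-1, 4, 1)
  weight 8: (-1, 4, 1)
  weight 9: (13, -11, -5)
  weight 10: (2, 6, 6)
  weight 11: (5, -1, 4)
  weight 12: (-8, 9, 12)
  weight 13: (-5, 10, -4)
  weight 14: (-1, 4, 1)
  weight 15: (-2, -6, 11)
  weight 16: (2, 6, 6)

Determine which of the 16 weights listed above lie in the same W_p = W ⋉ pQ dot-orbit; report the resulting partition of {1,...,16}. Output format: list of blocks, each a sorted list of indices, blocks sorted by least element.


Type A_3, rank 3, |W|=24; reorder rows/cols to standard.

W_7-reps of the 16 weights in Ā_7 (same 3-coord order as C):

  λ_1 → (1, 4, 1) · λ_2 → (1, 4, 1) · λ_3 → (2, 4, 1) · λ_4 → (1, 4, 1) · λ_5 → (1, 4, 1) · λ_6 → (0, 5, 2) · λ_7 → (0, 5, 2) · λ_8 → (0, 5, 2) · λ_9 → (3, 0, 0) · λ_10 → (3, 0, 0) · λ_11 → (2, 4, 1) · λ_12 → (2, 4, 1) · λ_13 → (3, 0, 0) · λ_14 → (0, 5, 2) · λ_15 → (1, 4, 1) · λ_16 → (3, 0, 0)

These 16 weights hit 4 W_7-dot-orbits; sizes (5, 3, 4, 4):

[[1, 2, 4, 5, 15], [3, 11, 12], [6, 7, 8, 14], [9, 10, 13, 16]]


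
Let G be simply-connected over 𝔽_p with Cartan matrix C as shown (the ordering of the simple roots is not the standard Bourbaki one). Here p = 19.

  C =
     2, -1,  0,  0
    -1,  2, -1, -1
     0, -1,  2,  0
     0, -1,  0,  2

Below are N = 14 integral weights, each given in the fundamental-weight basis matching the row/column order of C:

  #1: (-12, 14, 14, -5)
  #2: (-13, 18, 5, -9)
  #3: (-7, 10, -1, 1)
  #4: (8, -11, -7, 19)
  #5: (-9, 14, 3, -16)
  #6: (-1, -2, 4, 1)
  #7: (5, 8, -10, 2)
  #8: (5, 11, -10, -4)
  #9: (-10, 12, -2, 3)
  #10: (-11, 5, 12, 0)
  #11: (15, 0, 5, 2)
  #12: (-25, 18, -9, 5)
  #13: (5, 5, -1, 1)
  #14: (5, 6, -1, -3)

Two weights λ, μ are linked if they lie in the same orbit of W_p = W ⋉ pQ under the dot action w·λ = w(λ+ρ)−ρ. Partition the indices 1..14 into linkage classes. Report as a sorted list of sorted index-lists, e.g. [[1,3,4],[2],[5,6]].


D_4 Cartan matrix, 4 simple roots permuted; ρ=(1,1,1,1).

Ā_19 reps of the 14 weights (D_4, coords as presented):

    λ_1 → (0, 4, 4, 7)
    λ_2 → (6, 5, 0, 2)
    λ_3 → (6, 5, 0, 2)
    λ_4 → (6, 0, 9, 3)
    λ_5 → (0, 4, 4, 7)
    λ_6 → (1, 0, 4, 1)
    λ_7 → (6, 0, 9, 3)
    λ_8 → (6, 0, 9, 3)
    λ_9 → (9, 2, 1, 4)
    λ_10 → (6, 0, 9, 3)
    λ_11 → (9, 2, 1, 4)
    λ_12 → (6, 5, 0, 2)
    λ_13 → (6, 5, 0, 2)
    λ_14 → (6, 5, 0, 2)

5 distinct reps among the 14 weights ⇒ 5 W_19-linkage classes:

[[1, 5], [2, 3, 12, 13, 14], [4, 7, 8, 10], [6], [9, 11]]


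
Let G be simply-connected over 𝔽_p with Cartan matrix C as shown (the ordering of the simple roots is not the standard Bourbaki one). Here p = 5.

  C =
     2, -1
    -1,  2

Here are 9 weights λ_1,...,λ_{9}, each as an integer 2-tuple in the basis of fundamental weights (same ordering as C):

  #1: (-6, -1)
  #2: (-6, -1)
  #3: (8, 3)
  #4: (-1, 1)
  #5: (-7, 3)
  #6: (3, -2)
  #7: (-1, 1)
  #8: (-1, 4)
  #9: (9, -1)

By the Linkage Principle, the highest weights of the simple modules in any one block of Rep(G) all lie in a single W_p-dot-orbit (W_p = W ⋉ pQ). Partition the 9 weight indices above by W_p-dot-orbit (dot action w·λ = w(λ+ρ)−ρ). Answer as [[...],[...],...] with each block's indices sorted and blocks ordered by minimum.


Type A_2, rank 2, |W|=6; reorder rows/cols to standard.

λ_j+ρ reflected into Ā_5 (⟨·,θ^∨⟩≤5); 2-tuples as given:

  λ_1+ρ ↦ (0, 5)
  λ_2+ρ ↦ (0, 5)
  λ_3+ρ ↦ (3, 1)
  λ_4+ρ ↦ (0, 2)
  λ_5+ρ ↦ (3, 1)
  λ_6+ρ ↦ (3, 1)
  λ_7+ρ ↦ (0, 2)
  λ_8+ρ ↦ (0, 5)
  λ_9+ρ ↦ (0, 5)

These 9 weights hit 3 W_5-dot-orbits; sizes (4, 3, 2):

[[1, 2, 8, 9], [3, 5, 6], [4, 7]]


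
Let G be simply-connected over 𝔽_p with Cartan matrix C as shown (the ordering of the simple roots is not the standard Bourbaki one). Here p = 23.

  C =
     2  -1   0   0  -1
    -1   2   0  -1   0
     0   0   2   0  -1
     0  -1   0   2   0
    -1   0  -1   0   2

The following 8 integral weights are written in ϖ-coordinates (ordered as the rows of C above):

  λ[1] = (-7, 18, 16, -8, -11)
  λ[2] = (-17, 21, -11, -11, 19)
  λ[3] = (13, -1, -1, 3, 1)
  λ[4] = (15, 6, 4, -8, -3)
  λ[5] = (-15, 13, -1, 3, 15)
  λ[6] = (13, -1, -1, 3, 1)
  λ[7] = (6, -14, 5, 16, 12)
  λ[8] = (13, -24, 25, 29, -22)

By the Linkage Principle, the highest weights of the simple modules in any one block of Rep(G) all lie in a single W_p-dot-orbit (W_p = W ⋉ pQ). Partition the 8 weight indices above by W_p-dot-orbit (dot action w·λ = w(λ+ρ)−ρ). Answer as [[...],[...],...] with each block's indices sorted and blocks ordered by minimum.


Dynkin diagram of C (from the 8 off-diagonal −1 entries): A_5.

Folding the 8 weights λ_j+ρ into Ā_23 (reps in the given 5-coord order):

  λ_1 → (6, 4, 1, 3, 6);  λ_2 → (6, 4, 1, 3, 6);  λ_3 → (14, 0, 0, 4, 2);  λ_4 → (14, 0, 0, 4, 2);  λ_5 → (14, 0, 0, 4, 2);  λ_6 → (14, 0, 0, 4, 2);  λ_7 → (6, 4, 1, 3, 6);  λ_8 → (14, 0, 0, 4, 2)

Linkage partition of the 8 weights (2 classes, p=23):

[[1, 2, 7], [3, 4, 5, 6, 8]]


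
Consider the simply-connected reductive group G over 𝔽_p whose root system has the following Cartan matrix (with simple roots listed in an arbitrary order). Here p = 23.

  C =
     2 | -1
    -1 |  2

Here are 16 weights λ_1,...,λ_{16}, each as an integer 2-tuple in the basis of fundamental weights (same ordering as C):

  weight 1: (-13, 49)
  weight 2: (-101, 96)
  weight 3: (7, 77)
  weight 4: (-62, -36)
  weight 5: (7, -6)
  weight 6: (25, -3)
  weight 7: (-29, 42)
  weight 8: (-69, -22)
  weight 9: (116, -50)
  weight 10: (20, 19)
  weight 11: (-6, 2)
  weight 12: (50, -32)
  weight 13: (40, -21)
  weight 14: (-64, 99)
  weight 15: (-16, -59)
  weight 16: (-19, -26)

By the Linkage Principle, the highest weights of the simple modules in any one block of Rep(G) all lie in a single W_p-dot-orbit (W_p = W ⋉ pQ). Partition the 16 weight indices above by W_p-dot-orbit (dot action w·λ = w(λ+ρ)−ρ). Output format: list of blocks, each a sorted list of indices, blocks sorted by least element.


Type A_2, rank 2, |W|=6; reorder rows/cols to standard.

Each λ_j+ρ reduced to Ā_23; 2-tuples below use C's row order:

  [1] (11, 4);  [2] (15, 5);  [3] (8, 9);  [4] (11, 4);  [5] (3, 5);  [6] (20, 1);  [7] (3, 5);  [8] (20, 1);  [9] (20, 1);  [10] (3, 2);  [11] (3, 2);  [12] (3, 5);  [13] (3, 2);  [14] (8, 9);  [15] (11, 4);  [16] (3, 2)

6 distinct reps among the 16 weights ⇒ 6 W_23-linkage classes:

[[1, 4, 15], [2], [3, 14], [5, 7, 12], [6, 8, 9], [10, 11, 13, 16]]


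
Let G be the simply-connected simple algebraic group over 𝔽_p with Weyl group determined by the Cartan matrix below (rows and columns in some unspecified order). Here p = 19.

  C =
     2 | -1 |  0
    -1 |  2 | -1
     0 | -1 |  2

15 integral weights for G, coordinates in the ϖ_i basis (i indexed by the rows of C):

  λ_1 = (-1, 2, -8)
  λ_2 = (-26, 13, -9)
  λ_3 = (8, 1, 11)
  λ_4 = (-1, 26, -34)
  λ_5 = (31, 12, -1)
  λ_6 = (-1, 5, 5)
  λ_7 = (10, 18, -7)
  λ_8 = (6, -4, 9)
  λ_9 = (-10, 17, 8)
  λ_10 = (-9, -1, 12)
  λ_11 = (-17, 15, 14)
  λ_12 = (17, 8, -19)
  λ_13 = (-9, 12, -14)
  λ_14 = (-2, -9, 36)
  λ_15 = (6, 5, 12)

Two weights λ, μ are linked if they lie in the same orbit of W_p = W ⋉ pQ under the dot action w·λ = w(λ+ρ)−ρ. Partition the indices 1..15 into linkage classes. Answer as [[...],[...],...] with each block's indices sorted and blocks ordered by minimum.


Type A_3, rank 3, |W|=24; reorder rows/cols to standard.

W_19-reps of the 15 weights in Ā_19 (same 3-coord order as C):

    λ_1 → (4, 0, 3)
    λ_2 → (0, 8, 5)
    λ_3 → (5, 2, 8)
    λ_4 → (0, 8, 5)
    λ_5 → (0, 6, 6)
    λ_6 → (0, 6, 6)
    λ_7 → (0, 8, 5)
    λ_8 → (4, 3, 7)
    λ_9 → (1, 9, 1)
    λ_10 → (0, 8, 5)
    λ_11 → (4, 0, 3)
    λ_12 → (1, 9, 1)
    λ_13 → (0, 8, 5)
    λ_14 → (1, 9, 1)
    λ_15 → (0, 6, 6)

Grouping the 15 weights by Ā_19-representative: 6 linkage classes.

[[1, 11], [2, 4, 7, 10, 13], [3], [5, 6, 15], [8], [9, 12, 14]]


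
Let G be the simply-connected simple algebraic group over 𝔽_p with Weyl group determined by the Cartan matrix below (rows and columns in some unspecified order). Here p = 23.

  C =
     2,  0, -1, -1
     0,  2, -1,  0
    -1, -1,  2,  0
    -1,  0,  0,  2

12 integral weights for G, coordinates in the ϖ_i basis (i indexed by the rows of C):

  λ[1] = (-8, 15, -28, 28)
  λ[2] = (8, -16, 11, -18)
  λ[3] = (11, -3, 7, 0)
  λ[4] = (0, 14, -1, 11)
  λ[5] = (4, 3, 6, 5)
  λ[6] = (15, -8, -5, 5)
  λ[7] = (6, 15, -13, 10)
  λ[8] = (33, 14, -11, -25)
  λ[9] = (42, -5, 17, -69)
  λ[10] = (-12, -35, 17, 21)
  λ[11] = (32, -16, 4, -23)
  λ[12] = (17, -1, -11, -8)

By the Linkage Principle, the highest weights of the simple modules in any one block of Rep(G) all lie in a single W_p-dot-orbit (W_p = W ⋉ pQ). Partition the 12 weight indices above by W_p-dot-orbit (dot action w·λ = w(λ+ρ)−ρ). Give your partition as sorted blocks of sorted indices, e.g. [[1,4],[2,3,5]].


Dynkin diagram of C (from the 6 off-diagonal −1 entries): A_4.

λ_j+ρ reflected into Ā_23 (⟨·,θ^∨⟩≤23); 4-tuples as given:

    λ_1 → (5, 4, 7, 6)
    λ_2 → (3, 4, 8, 6)
    λ_3 → (12, 2, 6, 1)
    λ_4 → (1, 10, 0, 7)
    λ_5 → (5, 4, 7, 6)
    λ_6 → (5, 4, 7, 6)
    λ_7 → (5, 4, 7, 6)
    λ_8 → (1, 10, 0, 7)
    λ_9 → (2, 11, 1, 5)
    λ_10 → (5, 4, 7, 6)
    λ_11 → (1, 10, 0, 7)
    λ_12 → (1, 10, 0, 7)

Grouping the 12 weights by Ā_23-representative: 5 linkage classes.

[[1, 5, 6, 7, 10], [2], [3], [4, 8, 11, 12], [9]]


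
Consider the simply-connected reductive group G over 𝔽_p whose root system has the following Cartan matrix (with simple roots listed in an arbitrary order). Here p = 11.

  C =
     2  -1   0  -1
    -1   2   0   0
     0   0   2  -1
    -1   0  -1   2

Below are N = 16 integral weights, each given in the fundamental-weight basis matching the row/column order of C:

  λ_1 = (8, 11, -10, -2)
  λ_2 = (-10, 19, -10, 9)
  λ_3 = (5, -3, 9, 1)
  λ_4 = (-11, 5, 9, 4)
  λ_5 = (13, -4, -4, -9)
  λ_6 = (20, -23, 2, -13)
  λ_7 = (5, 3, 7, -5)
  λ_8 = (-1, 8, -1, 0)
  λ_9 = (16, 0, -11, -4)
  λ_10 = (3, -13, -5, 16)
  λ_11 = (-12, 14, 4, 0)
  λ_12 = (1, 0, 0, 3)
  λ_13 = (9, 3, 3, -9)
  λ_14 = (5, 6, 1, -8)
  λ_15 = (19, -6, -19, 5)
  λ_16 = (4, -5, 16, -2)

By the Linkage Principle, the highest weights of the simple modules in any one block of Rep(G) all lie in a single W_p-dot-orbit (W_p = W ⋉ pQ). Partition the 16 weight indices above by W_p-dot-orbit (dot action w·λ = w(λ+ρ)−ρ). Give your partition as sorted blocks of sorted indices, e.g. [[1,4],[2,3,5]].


C ↔ A_4 under row/col permutation; |W(A_4)| = 120.

Alcove-folded reps (p=11, 16 weights, presented ϖ-order):

  [1] (0, 1, 8, 1) · [2] (0, 1, 8, 1) · [3] (1, 4, 3, 1) · [4] (1, 0, 1, 5) · [5] (0, 0, 5, 3) · [6] (0, 1, 8, 1) · [7] (2, 1, 1, 4) · [8] (0, 9, 0, 1) · [9] (2, 1, 1, 4) · [10] (1, 4, 3, 1) · [11] (1, 0, 1, 5) · [12] (2, 1, 1, 4) · [13] (2, 1, 1, 4) · [14] (1, 4, 3, 1) · [15] (2, 1, 1, 4) · [16] (1, 0, 1, 5)

These 16 weights hit 6 W_11-dot-orbits; sizes (3, 3, 3, 1, 5, 1):

[[1, 2, 6], [3, 10, 14], [4, 11, 16], [5], [7, 9, 12, 13, 15], [8]]


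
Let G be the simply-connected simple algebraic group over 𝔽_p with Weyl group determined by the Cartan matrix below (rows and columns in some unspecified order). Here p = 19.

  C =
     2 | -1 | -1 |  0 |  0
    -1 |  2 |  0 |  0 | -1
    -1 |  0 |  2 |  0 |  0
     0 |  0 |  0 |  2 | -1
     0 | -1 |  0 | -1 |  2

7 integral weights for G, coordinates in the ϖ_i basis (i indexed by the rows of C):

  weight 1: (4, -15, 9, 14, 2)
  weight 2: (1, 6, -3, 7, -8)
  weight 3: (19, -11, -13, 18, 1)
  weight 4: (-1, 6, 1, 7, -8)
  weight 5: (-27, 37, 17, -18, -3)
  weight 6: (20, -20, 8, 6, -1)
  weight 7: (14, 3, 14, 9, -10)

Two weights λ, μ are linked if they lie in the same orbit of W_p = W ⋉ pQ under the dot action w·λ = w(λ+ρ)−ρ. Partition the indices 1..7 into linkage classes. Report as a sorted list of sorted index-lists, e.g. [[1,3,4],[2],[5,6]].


Root system A_5: the 5×5 matrix C matches after relabeling.

λ_j+ρ reflected into Ā_19 (⟨·,θ^∨⟩≤19); 5-tuples as given:

  λ_1 → (3, 6, 1, 4, 5) · λ_2 → (0, 0, 2, 1, 7) · λ_3 → (0, 0, 2, 1, 7) · λ_4 → (0, 0, 2, 1, 7) · λ_5 → (0, 0, 2, 1, 7) · λ_6 → (0, 0, 2, 1, 7) · λ_7 → (3, 6, 1, 4, 5)

The 7 indices split into 2 linkage classes (same alcove rep ⇔ same W_19-dot-orbit):

[[1, 7], [2, 3, 4, 5, 6]]


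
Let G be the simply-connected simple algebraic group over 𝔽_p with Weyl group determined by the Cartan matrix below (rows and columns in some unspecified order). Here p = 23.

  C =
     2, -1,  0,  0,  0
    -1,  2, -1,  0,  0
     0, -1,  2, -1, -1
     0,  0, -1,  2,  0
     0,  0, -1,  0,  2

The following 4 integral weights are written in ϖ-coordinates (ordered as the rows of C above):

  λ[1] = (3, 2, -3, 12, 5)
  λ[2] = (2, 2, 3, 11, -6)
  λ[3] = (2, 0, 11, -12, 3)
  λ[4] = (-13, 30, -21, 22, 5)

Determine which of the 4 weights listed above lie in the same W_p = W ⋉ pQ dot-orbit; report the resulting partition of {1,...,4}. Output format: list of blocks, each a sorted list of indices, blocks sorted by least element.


C ↔ D_5 under row/col permutation; |W(D_5)| = 1920.

Ā_23 reps of the 4 weights (D_5, coords as presented):

  λ_1 → (3, 1, 1, 11, 4)
  λ_2 → (3, 1, 1, 11, 4)
  λ_3 → (3, 1, 1, 11, 4)
  λ_4 → (5, 0, 3, 8, 3)

2 distinct reps among the 4 weights ⇒ 2 W_23-linkage classes:

[[1, 2, 3], [4]]


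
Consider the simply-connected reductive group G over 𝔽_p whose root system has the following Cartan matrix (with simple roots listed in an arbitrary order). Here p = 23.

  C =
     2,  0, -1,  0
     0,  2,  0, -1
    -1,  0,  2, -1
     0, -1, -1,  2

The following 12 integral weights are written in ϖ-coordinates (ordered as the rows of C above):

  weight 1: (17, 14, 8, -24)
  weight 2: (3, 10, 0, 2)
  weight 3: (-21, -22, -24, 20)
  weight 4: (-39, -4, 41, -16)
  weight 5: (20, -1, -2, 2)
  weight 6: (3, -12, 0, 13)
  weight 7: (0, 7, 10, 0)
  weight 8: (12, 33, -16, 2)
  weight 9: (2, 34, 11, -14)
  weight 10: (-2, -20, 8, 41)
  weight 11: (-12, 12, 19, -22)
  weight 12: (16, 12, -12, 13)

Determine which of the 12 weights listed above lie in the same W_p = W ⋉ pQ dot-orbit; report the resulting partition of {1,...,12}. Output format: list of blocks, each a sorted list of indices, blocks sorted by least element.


A_4 Cartan matrix, 4 simple roots permuted; ρ=(1,1,1,1).

Ā_23 reps of the 12 weights (A_4, coords as presented):

    λ_1+ρ ↦ (0, 4, 14, 1)
    λ_2+ρ ↦ (4, 11, 1, 3)
    λ_3+ρ ↦ (20, 0, 1, 2)
    λ_4+ρ ↦ (4, 11, 1, 3)
    λ_5+ρ ↦ (20, 0, 1, 2)
    λ_6+ρ ↦ (4, 11, 1, 3)
    λ_7+ρ ↦ (1, 8, 11, 1)
    λ_8+ρ ↦ (1, 8, 11, 1)
    λ_9+ρ ↦ (1, 8, 11, 1)
    λ_10+ρ ↦ (0, 4, 14, 1)
    λ_11+ρ ↦ (1, 8, 11, 1)
    λ_12+ρ ↦ (4, 3, 7, 3)

5 distinct reps among the 12 weights ⇒ 5 W_23-linkage classes:

[[1, 10], [2, 4, 6], [3, 5], [7, 8, 9, 11], [12]]


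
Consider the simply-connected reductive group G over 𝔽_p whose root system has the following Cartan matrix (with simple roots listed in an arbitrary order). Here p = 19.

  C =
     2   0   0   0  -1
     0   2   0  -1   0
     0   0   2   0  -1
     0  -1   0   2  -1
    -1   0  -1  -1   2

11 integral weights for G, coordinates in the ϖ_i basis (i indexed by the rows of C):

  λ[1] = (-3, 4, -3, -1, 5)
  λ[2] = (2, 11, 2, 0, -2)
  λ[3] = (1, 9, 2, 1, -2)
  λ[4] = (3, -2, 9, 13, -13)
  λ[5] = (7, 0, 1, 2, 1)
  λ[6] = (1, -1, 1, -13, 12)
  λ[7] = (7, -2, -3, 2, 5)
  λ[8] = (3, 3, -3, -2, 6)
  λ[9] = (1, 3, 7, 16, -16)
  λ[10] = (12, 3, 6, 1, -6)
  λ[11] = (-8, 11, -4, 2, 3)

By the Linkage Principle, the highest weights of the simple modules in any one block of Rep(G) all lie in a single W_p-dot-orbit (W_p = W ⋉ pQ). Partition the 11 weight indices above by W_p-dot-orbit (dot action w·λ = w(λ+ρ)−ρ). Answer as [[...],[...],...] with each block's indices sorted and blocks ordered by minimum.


Type D_5, rank 5, |W|=1920; reorder rows/cols to standard.

λ_j+ρ reflected into Ā_19 (⟨·,θ^∨⟩≤19); 5-tuples as given:

  1: (2, 5, 2, 0, 2) · 2: (2, 12, 2, 0, 1) · 3: (1, 10, 2, 1, 1) · 4: (8, 1, 2, 1, 2) · 5: (8, 1, 2, 1, 2) · 6: (2, 12, 2, 0, 1) · 7: (8, 1, 2, 1, 2) · 8: (4, 3, 2, 1, 4) · 9: (8, 1, 2, 1, 2) · 10: (8, 1, 2, 1, 2) · 11: (1, 9, 3, 3, 0)

These 11 weights hit 6 W_19-dot-orbits; sizes (1, 2, 1, 5, 1, 1):

[[1], [2, 6], [3], [4, 5, 7, 9, 10], [8], [11]]


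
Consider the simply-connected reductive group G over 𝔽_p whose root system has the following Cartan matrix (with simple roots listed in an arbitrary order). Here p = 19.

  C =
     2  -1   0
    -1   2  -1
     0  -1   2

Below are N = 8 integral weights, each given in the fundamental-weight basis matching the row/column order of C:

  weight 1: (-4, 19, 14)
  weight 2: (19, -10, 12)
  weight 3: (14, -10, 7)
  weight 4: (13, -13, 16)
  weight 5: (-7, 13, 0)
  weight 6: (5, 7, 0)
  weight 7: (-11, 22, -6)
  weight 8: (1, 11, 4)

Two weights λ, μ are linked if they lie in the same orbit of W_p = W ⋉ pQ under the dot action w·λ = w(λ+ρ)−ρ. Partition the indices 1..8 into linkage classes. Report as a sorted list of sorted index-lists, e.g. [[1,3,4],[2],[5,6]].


Cartan matrix: type A_3 (|W|=24); un-permuting the 3 rows.

Ā_19 reps of the 8 weights (A_3, coords as presented):

  λ_1 → (13, 3, 1) · λ_2 → (6, 8, 1) · λ_3 → (6, 8, 1) · λ_4 → (2, 12, 5) · λ_5 → (6, 8, 1) · λ_6 → (6, 8, 1) · λ_7 → (6, 8, 1) · λ_8 → (2, 12, 5)

Grouping the 8 weights by Ā_19-representative: 3 linkage classes.

[[1], [2, 3, 5, 6, 7], [4, 8]]


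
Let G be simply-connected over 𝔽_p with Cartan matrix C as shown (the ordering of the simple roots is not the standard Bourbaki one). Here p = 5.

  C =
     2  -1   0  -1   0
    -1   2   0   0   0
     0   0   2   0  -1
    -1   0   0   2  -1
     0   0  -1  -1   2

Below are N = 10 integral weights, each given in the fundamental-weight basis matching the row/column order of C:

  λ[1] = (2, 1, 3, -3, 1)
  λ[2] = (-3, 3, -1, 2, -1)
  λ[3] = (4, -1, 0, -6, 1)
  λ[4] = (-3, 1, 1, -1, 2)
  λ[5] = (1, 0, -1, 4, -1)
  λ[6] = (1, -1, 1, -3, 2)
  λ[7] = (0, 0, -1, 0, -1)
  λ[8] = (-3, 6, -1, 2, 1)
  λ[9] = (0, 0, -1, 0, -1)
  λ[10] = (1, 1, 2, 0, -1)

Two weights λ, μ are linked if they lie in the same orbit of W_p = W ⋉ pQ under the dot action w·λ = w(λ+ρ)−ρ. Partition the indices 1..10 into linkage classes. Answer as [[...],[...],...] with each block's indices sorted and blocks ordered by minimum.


C ↔ A_5 under row/col permutation; |W(A_5)| = 720.

W_5-reps of the 10 weights in Ā_5 (same 5-coord order as C):

  [1] (1, 1, 0, 1, 0)
  [2] (2, 2, 0, 1, 0)
  [3] (0, 0, 2, 2, 1)
  [4] (0, 0, 2, 2, 1)
  [5] (0, 0, 2, 2, 1)
  [6] (0, 0, 2, 2, 1)
  [7] (1, 1, 0, 1, 0)
  [8] (0, 0, 2, 2, 1)
  [9] (1, 1, 0, 1, 0)
  [10] (1, 1, 0, 1, 0)

Grouping the 10 weights by Ā_5-representative: 3 linkage classes.

[[1, 7, 9, 10], [2], [3, 4, 5, 6, 8]]


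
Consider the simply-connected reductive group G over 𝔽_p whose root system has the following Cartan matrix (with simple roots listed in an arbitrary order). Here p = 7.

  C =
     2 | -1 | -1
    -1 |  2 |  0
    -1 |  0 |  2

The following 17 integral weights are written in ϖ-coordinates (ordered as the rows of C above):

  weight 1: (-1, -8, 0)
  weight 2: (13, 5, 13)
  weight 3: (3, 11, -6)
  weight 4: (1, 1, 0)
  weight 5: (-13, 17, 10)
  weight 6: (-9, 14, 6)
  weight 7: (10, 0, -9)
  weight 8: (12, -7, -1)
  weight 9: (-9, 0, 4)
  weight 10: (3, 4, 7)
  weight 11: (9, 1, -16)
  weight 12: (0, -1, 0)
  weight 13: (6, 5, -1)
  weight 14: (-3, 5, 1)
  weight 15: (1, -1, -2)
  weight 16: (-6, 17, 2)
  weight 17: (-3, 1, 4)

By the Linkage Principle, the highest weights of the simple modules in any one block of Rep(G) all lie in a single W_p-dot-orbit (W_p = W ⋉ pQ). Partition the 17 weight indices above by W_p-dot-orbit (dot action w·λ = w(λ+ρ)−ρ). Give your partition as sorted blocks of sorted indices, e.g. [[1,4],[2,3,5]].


C ↔ A_3 under row/col permutation; |W(A_3)| = 24.

Folding the 17 weights λ_j+ρ into Ā_7 (reps in the given 3-coord order):

    1: (1, 0, 6)
    2: (1, 0, 6)
    3: (2, 2, 1)
    4: (2, 2, 1)
    5: (1, 3, 2)
    6: (1, 0, 6)
    7: (1, 3, 2)
    8: (1, 0, 6)
    9: (2, 4, 0)
    10: (2, 2, 1)
    11: (2, 2, 1)
    12: (1, 0, 1)
    13: (1, 0, 6)
    14: (2, 4, 0)
    15: (1, 0, 1)
    16: (2, 2, 1)
    17: (2, 0, 3)

6 distinct reps among the 17 weights ⇒ 6 W_7-linkage classes:

[[1, 2, 6, 8, 13], [3, 4, 10, 11, 16], [5, 7], [9, 14], [12, 15], [17]]


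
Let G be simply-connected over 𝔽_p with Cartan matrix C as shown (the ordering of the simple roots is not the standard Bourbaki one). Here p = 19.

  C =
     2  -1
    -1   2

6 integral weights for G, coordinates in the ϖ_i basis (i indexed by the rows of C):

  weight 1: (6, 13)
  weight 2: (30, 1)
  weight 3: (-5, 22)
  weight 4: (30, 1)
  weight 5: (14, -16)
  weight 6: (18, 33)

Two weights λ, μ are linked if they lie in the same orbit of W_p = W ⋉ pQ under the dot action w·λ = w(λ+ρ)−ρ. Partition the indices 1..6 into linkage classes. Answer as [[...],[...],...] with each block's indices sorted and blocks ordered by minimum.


Cartan matrix: type A_2 (|W|=6); un-permuting the 2 rows.

Each λ_j+ρ reduced to Ā_19; 2-tuples below use C's row order:

  λ_1+ρ ↦ (5, 12)
  λ_2+ρ ↦ (5, 12)
  λ_3+ρ ↦ (0, 15)
  λ_4+ρ ↦ (5, 12)
  λ_5+ρ ↦ (0, 15)
  λ_6+ρ ↦ (0, 15)

The 6 indices split into 2 linkage classes (same alcove rep ⇔ same W_19-dot-orbit):

[[1, 2, 4], [3, 5, 6]]


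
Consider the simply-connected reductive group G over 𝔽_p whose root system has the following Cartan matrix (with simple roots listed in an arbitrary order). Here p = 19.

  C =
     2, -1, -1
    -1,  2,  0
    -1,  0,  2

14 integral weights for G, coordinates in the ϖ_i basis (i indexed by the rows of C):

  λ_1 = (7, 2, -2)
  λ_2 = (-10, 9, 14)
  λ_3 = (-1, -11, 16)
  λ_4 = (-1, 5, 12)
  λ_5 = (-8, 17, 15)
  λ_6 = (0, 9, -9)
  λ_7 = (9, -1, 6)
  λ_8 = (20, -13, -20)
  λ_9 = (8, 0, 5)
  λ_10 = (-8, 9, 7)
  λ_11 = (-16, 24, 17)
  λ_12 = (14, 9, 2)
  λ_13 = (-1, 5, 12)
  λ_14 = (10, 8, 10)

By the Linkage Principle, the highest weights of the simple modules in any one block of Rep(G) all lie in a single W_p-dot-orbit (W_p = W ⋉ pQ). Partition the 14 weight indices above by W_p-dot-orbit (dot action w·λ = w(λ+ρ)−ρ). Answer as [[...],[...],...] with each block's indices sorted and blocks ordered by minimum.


Root system A_3: the 3×3 matrix C matches after relabeling.

Ā_19 reps of the 14 weights (A_3, coords as presented):

  1: (7, 3, 1)
  2: (9, 1, 6)
  3: (10, 0, 7)
  4: (0, 6, 13)
  5: (7, 3, 1)
  6: (7, 3, 1)
  7: (10, 0, 7)
  8: (10, 0, 7)
  9: (9, 1, 6)
  10: (7, 3, 1)
  11: (9, 1, 6)
  12: (9, 1, 6)
  13: (0, 6, 13)
  14: (7, 3, 1)

Partition of {1..14} into 4 W_19-dot-orbits:

[[1, 5, 6, 10, 14], [2, 9, 11, 12], [3, 7, 8], [4, 13]]


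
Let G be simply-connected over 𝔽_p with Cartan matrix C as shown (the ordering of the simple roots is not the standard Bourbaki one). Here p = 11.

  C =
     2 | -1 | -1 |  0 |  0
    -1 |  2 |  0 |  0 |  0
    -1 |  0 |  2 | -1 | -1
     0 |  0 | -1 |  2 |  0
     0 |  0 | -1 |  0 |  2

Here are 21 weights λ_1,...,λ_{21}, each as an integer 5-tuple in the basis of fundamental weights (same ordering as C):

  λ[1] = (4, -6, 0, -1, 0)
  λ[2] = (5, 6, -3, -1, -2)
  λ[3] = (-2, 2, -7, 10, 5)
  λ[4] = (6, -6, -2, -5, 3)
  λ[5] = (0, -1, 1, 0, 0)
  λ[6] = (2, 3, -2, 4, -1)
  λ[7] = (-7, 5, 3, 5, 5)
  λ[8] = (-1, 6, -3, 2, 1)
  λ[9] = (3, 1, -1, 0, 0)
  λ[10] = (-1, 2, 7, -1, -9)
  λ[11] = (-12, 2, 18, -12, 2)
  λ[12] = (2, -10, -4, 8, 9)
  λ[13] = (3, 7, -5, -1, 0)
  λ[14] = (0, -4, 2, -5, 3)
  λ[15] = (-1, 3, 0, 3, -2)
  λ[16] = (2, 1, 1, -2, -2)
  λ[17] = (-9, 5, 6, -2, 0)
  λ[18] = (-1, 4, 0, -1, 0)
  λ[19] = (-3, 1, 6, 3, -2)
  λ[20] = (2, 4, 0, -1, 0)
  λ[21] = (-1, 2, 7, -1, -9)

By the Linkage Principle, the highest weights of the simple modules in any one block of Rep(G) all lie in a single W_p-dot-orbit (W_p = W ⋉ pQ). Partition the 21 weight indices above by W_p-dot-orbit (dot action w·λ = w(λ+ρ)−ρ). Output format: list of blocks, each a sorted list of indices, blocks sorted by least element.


C ↔ D_5 under row/col permutation; |W(D_5)| = 1920.

W_11-reps of the 21 weights in Ā_11 (same 5-coord order as C):

    [1] (0, 5, 1, 0, 1)
    [2] (2, 5, 0, 1, 0)
    [3] (0, 4, 0, 4, 1)
    [4] (3, 2, 0, 1, 1)
    [5] (1, 0, 2, 1, 1)
    [6] (0, 4, 0, 4, 1)
    [7] (3, 2, 0, 1, 1)
    [8] (2, 5, 0, 1, 0)
    [9] (3, 2, 0, 1, 1)
    [10] (0, 3, 0, 0, 8)
    [11] (0, 3, 0, 0, 8)
    [12] (0, 5, 1, 0, 1)
    [13] (2, 5, 0, 1, 0)
    [14] (1, 0, 2, 1, 1)
    [15] (0, 4, 0, 4, 1)
    [16] (3, 2, 0, 1, 1)
    [17] (3, 2, 0, 1, 1)
    [18] (0, 5, 1, 0, 1)
    [19] (0, 4, 0, 4, 1)
    [20] (0, 5, 1, 0, 1)
    [21] (0, 3, 0, 0, 8)

Linkage partition of the 21 weights (6 classes, p=11):

[[1, 12, 18, 20], [2, 8, 13], [3, 6, 15, 19], [4, 7, 9, 16, 17], [5, 14], [10, 11, 21]]
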